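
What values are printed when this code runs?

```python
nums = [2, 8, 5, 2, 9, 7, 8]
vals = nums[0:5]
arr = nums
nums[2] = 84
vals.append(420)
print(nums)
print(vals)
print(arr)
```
[2, 8, 84, 2, 9, 7, 8]
[2, 8, 5, 2, 9, 420]
[2, 8, 84, 2, 9, 7, 8]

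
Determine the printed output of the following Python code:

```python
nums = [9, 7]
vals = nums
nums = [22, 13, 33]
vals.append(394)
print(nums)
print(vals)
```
[22, 13, 33]
[9, 7, 394]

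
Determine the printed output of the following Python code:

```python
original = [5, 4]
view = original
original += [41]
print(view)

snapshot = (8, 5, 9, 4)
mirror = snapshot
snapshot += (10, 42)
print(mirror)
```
[5, 4, 41]
(8, 5, 9, 4)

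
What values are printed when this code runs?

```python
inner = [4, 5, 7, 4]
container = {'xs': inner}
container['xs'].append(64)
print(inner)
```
[4, 5, 7, 4, 64]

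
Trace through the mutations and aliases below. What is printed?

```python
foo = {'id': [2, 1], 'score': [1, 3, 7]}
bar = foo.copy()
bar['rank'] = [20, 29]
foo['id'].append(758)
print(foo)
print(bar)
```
{'id': [2, 1, 758], 'score': [1, 3, 7]}
{'id': [2, 1, 758], 'score': [1, 3, 7], 'rank': [20, 29]}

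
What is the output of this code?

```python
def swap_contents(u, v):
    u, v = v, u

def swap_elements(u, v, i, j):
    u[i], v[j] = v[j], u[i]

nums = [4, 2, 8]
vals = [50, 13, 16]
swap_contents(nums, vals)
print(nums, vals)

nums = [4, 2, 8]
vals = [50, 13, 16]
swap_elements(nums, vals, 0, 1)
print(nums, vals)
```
[4, 2, 8] [50, 13, 16]
[13, 2, 8] [50, 4, 16]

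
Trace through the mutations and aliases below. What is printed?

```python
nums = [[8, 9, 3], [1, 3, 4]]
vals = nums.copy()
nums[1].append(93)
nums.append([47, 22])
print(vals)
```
[[8, 9, 3], [1, 3, 4, 93]]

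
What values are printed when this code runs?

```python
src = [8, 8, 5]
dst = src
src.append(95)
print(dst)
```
[8, 8, 5, 95]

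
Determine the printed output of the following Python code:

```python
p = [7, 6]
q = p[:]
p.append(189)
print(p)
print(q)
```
[7, 6, 189]
[7, 6]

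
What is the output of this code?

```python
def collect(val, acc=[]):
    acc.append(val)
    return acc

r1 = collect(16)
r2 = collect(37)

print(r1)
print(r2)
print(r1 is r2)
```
[16, 37]
[16, 37]
True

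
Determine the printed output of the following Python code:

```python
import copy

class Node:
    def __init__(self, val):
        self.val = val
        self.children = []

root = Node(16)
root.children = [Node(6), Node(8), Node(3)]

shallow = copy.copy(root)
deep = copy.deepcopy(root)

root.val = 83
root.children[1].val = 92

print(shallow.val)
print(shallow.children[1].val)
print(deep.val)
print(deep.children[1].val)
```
16
92
16
8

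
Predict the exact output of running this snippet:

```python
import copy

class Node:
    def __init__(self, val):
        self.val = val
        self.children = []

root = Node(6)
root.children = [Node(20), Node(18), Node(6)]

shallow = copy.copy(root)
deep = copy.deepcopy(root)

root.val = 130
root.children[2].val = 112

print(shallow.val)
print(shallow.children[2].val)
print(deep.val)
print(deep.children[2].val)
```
6
112
6
6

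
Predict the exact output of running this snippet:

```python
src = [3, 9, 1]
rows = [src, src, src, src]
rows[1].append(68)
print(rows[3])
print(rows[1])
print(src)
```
[3, 9, 1, 68]
[3, 9, 1, 68]
[3, 9, 1, 68]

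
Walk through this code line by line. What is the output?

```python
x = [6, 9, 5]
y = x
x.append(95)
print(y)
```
[6, 9, 5, 95]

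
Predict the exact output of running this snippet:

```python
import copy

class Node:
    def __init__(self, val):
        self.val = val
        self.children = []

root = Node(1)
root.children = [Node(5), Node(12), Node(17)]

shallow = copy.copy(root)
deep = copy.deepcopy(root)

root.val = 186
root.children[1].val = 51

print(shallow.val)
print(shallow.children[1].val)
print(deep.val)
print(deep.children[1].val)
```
1
51
1
12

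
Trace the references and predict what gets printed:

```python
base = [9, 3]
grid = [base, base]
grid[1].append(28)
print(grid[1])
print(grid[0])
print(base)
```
[9, 3, 28]
[9, 3, 28]
[9, 3, 28]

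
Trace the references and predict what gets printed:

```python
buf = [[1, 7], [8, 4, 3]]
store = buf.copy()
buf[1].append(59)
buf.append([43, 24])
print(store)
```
[[1, 7], [8, 4, 3, 59]]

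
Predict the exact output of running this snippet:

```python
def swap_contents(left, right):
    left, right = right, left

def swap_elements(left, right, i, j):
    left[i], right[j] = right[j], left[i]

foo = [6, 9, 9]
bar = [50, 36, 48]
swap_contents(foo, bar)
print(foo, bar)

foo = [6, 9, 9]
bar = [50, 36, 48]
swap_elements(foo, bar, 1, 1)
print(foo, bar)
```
[6, 9, 9] [50, 36, 48]
[6, 36, 9] [50, 9, 48]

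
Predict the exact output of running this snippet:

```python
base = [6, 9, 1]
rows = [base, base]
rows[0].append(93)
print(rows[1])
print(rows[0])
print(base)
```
[6, 9, 1, 93]
[6, 9, 1, 93]
[6, 9, 1, 93]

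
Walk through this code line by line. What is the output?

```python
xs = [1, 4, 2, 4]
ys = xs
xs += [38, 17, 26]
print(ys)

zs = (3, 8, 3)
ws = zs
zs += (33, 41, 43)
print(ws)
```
[1, 4, 2, 4, 38, 17, 26]
(3, 8, 3)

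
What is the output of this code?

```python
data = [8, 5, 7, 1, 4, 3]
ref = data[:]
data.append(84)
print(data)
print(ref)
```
[8, 5, 7, 1, 4, 3, 84]
[8, 5, 7, 1, 4, 3]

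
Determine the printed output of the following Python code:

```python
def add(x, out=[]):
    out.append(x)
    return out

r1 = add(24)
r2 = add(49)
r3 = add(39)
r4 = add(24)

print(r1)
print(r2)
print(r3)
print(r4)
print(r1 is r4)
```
[24, 49, 39, 24]
[24, 49, 39, 24]
[24, 49, 39, 24]
[24, 49, 39, 24]
True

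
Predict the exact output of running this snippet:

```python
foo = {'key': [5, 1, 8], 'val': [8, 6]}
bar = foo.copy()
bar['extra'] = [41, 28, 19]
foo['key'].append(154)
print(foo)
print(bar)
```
{'key': [5, 1, 8, 154], 'val': [8, 6]}
{'key': [5, 1, 8, 154], 'val': [8, 6], 'extra': [41, 28, 19]}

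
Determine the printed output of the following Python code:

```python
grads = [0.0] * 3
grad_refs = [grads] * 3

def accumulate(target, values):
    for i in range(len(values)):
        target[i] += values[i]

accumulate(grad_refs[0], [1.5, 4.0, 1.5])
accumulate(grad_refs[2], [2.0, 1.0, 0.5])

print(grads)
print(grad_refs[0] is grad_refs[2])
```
[3.5, 5.0, 2.0]
True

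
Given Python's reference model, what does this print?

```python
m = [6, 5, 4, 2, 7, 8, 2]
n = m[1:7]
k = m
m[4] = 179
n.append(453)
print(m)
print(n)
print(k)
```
[6, 5, 4, 2, 179, 8, 2]
[5, 4, 2, 7, 8, 2, 453]
[6, 5, 4, 2, 179, 8, 2]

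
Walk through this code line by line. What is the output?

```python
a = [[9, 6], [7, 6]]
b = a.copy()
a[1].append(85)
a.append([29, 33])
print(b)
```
[[9, 6], [7, 6, 85]]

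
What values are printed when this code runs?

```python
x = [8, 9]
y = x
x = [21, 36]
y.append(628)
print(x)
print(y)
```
[21, 36]
[8, 9, 628]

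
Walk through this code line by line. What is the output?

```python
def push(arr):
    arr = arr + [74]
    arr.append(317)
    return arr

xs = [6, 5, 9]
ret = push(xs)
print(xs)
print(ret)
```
[6, 5, 9]
[6, 5, 9, 74, 317]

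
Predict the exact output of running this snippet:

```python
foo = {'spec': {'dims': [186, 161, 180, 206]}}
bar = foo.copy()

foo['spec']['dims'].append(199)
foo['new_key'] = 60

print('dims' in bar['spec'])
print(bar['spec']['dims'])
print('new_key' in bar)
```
True
[186, 161, 180, 206, 199]
False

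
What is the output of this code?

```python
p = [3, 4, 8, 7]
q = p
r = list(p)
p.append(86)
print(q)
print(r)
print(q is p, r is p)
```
[3, 4, 8, 7, 86]
[3, 4, 8, 7]
True False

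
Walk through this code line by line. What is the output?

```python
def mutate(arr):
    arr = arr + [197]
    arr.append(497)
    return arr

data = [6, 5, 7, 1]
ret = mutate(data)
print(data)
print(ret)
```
[6, 5, 7, 1]
[6, 5, 7, 1, 197, 497]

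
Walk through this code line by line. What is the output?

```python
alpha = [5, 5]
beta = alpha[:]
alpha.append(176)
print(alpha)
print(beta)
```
[5, 5, 176]
[5, 5]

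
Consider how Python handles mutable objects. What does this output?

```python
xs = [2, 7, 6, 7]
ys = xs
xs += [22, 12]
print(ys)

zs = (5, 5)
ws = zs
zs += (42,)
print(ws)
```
[2, 7, 6, 7, 22, 12]
(5, 5)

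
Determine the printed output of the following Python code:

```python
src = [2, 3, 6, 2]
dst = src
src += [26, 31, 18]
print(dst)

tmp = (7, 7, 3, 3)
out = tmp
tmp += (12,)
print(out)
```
[2, 3, 6, 2, 26, 31, 18]
(7, 7, 3, 3)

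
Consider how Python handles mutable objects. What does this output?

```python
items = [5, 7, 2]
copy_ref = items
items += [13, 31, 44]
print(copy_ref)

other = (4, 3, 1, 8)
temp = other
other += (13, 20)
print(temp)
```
[5, 7, 2, 13, 31, 44]
(4, 3, 1, 8)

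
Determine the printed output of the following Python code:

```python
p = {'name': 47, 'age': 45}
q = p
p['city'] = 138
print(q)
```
{'name': 47, 'age': 45, 'city': 138}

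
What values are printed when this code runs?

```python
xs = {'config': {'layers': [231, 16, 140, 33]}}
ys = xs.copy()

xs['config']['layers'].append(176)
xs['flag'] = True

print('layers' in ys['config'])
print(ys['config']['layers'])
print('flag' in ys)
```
True
[231, 16, 140, 33, 176]
False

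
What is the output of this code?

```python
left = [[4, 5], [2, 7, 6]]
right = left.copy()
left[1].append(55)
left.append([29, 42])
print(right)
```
[[4, 5], [2, 7, 6, 55]]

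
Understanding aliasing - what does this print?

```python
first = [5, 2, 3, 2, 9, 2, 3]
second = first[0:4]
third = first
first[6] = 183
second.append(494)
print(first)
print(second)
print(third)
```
[5, 2, 3, 2, 9, 2, 183]
[5, 2, 3, 2, 494]
[5, 2, 3, 2, 9, 2, 183]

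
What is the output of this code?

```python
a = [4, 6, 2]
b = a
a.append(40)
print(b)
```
[4, 6, 2, 40]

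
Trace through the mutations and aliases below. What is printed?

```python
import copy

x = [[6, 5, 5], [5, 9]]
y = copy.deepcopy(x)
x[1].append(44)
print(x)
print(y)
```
[[6, 5, 5], [5, 9, 44]]
[[6, 5, 5], [5, 9]]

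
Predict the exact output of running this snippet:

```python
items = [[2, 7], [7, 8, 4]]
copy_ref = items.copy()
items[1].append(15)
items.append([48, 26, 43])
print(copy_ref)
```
[[2, 7], [7, 8, 4, 15]]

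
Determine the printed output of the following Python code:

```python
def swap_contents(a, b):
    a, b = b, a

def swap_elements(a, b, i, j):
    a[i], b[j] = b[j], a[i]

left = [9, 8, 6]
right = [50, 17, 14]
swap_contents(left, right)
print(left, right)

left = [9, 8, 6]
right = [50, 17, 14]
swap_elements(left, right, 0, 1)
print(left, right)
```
[9, 8, 6] [50, 17, 14]
[17, 8, 6] [50, 9, 14]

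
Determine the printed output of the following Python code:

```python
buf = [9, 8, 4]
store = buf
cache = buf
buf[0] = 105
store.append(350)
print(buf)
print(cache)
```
[105, 8, 4, 350]
[105, 8, 4, 350]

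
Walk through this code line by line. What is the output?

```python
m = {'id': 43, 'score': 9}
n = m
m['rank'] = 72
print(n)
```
{'id': 43, 'score': 9, 'rank': 72}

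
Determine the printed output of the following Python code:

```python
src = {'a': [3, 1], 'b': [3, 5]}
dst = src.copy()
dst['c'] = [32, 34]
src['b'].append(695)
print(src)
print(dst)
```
{'a': [3, 1], 'b': [3, 5, 695]}
{'a': [3, 1], 'b': [3, 5, 695], 'c': [32, 34]}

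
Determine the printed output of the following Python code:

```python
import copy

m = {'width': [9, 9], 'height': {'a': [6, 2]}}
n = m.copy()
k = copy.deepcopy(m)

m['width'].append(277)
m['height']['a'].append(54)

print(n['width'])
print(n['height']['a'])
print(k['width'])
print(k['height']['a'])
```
[9, 9, 277]
[6, 2, 54]
[9, 9]
[6, 2]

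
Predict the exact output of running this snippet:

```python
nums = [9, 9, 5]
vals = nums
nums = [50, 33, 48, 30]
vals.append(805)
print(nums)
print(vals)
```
[50, 33, 48, 30]
[9, 9, 5, 805]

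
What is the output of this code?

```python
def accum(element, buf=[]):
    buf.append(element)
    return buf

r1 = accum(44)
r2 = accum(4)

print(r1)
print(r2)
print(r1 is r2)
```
[44, 4]
[44, 4]
True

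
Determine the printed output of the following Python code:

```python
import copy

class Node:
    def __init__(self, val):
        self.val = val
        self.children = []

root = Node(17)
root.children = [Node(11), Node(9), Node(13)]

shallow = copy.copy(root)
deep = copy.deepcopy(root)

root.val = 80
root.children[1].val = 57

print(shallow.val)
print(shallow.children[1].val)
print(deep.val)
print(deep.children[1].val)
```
17
57
17
9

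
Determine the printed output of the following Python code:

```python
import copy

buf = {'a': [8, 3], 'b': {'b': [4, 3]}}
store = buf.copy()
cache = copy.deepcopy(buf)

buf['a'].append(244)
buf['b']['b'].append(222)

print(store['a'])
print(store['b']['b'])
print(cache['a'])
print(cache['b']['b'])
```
[8, 3, 244]
[4, 3, 222]
[8, 3]
[4, 3]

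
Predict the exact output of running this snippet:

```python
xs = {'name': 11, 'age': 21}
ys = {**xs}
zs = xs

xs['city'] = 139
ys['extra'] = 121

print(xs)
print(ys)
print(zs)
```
{'name': 11, 'age': 21, 'city': 139}
{'name': 11, 'age': 21, 'extra': 121}
{'name': 11, 'age': 21, 'city': 139}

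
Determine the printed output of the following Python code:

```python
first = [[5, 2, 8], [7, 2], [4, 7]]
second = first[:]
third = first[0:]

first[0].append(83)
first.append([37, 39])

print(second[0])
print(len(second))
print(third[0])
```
[5, 2, 8, 83]
3
[5, 2, 8, 83]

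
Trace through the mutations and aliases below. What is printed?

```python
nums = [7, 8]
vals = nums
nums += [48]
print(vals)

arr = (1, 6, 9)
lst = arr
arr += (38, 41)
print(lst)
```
[7, 8, 48]
(1, 6, 9)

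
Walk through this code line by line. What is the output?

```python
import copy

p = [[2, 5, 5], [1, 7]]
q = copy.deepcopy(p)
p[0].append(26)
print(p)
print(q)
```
[[2, 5, 5, 26], [1, 7]]
[[2, 5, 5], [1, 7]]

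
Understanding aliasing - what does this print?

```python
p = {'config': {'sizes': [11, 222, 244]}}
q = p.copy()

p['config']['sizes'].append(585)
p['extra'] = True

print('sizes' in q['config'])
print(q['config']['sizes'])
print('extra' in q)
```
True
[11, 222, 244, 585]
False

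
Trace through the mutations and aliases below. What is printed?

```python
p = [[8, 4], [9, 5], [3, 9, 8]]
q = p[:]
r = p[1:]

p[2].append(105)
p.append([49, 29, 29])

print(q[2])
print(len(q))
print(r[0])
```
[3, 9, 8, 105]
3
[9, 5]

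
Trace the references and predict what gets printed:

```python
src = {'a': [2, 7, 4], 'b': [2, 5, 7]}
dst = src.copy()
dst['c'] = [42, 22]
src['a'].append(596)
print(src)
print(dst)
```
{'a': [2, 7, 4, 596], 'b': [2, 5, 7]}
{'a': [2, 7, 4, 596], 'b': [2, 5, 7], 'c': [42, 22]}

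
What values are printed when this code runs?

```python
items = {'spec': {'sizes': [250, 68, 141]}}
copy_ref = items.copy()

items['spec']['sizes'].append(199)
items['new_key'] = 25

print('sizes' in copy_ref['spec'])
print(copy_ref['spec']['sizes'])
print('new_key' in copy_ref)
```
True
[250, 68, 141, 199]
False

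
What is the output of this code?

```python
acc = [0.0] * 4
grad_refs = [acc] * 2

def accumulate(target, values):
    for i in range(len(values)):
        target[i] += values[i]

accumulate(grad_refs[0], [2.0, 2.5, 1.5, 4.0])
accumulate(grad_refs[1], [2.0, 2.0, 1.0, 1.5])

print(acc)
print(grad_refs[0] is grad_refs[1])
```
[4.0, 4.5, 2.5, 5.5]
True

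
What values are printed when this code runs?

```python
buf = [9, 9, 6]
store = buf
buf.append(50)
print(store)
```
[9, 9, 6, 50]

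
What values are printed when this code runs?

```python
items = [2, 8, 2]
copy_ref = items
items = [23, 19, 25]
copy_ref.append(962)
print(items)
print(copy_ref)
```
[23, 19, 25]
[2, 8, 2, 962]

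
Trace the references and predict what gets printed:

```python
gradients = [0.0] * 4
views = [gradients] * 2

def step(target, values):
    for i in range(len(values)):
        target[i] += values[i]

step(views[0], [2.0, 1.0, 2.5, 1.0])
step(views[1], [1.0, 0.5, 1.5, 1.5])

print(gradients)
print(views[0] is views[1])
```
[3.0, 1.5, 4.0, 2.5]
True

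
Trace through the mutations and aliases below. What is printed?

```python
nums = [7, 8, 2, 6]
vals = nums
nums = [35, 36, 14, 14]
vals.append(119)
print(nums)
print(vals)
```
[35, 36, 14, 14]
[7, 8, 2, 6, 119]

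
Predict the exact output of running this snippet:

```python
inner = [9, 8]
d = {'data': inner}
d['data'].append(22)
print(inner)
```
[9, 8, 22]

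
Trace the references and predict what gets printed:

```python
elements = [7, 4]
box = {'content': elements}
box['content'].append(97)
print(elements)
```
[7, 4, 97]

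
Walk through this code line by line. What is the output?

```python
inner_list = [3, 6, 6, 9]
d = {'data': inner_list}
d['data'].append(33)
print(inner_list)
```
[3, 6, 6, 9, 33]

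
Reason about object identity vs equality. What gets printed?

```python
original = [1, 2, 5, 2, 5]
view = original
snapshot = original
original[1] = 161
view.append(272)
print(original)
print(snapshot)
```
[1, 161, 5, 2, 5, 272]
[1, 161, 5, 2, 5, 272]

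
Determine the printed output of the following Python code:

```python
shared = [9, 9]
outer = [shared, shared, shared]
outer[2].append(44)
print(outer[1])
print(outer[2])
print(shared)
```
[9, 9, 44]
[9, 9, 44]
[9, 9, 44]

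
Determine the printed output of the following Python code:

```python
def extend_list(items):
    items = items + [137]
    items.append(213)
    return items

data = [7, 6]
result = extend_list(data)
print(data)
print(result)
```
[7, 6]
[7, 6, 137, 213]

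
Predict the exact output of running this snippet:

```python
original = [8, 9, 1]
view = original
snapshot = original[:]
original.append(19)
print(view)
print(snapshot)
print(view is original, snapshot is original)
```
[8, 9, 1, 19]
[8, 9, 1]
True False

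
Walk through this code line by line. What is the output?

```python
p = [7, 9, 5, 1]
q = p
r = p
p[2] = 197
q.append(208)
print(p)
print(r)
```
[7, 9, 197, 1, 208]
[7, 9, 197, 1, 208]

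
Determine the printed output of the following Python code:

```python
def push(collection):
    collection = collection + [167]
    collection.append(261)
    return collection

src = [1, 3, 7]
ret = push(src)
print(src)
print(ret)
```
[1, 3, 7]
[1, 3, 7, 167, 261]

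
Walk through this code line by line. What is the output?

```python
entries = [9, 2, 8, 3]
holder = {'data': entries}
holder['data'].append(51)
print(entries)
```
[9, 2, 8, 3, 51]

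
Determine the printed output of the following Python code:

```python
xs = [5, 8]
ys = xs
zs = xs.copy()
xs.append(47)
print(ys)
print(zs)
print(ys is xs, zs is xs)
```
[5, 8, 47]
[5, 8]
True False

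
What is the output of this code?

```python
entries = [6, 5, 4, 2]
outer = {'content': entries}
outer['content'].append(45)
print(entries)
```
[6, 5, 4, 2, 45]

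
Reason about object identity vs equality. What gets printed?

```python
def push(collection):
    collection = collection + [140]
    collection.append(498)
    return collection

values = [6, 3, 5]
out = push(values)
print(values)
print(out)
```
[6, 3, 5]
[6, 3, 5, 140, 498]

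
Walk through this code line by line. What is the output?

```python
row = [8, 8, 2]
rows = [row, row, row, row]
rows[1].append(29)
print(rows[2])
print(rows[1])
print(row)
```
[8, 8, 2, 29]
[8, 8, 2, 29]
[8, 8, 2, 29]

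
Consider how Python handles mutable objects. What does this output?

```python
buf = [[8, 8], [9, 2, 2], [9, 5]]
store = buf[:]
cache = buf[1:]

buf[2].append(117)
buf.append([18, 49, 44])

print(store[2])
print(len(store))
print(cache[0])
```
[9, 5, 117]
3
[9, 2, 2]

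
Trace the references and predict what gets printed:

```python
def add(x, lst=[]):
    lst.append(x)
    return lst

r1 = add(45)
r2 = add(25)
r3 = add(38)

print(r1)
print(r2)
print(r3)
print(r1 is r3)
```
[45, 25, 38]
[45, 25, 38]
[45, 25, 38]
True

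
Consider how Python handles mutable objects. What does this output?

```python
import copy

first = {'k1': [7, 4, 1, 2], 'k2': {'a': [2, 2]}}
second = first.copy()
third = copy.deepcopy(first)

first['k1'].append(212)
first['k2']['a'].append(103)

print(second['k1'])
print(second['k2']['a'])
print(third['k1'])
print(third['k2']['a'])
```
[7, 4, 1, 2, 212]
[2, 2, 103]
[7, 4, 1, 2]
[2, 2]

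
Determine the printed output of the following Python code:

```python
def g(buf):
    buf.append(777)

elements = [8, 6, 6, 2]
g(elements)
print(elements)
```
[8, 6, 6, 2, 777]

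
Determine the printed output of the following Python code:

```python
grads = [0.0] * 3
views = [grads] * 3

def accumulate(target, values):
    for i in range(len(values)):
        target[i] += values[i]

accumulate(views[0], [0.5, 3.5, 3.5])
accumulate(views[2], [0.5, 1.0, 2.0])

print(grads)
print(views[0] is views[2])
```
[1.0, 4.5, 5.5]
True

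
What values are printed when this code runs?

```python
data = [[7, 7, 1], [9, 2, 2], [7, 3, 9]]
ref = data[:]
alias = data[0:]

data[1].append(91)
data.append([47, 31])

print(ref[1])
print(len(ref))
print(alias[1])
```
[9, 2, 2, 91]
3
[9, 2, 2, 91]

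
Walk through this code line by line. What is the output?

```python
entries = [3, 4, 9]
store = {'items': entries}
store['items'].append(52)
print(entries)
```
[3, 4, 9, 52]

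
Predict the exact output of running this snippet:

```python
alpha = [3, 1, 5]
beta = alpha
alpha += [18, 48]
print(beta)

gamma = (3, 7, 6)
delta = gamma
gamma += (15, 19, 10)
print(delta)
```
[3, 1, 5, 18, 48]
(3, 7, 6)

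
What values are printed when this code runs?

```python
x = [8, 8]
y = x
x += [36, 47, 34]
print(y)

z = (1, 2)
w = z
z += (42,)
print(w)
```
[8, 8, 36, 47, 34]
(1, 2)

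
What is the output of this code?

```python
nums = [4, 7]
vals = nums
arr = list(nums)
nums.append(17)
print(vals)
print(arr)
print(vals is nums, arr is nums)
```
[4, 7, 17]
[4, 7]
True False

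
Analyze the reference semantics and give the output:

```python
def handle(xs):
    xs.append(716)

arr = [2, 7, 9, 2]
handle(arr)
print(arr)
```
[2, 7, 9, 2, 716]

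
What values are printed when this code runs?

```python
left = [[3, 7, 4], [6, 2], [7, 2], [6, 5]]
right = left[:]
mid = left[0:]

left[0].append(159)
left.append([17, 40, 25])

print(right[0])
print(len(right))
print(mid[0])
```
[3, 7, 4, 159]
4
[3, 7, 4, 159]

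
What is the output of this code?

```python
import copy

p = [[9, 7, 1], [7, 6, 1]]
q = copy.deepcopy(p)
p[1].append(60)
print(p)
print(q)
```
[[9, 7, 1], [7, 6, 1, 60]]
[[9, 7, 1], [7, 6, 1]]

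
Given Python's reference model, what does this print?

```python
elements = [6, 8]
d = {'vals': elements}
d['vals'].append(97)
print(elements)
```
[6, 8, 97]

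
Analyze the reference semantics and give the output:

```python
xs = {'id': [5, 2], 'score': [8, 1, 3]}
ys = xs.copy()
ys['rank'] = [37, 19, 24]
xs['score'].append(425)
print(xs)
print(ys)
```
{'id': [5, 2], 'score': [8, 1, 3, 425]}
{'id': [5, 2], 'score': [8, 1, 3, 425], 'rank': [37, 19, 24]}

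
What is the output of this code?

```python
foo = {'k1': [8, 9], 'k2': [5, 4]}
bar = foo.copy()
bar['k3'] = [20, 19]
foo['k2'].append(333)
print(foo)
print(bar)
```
{'k1': [8, 9], 'k2': [5, 4, 333]}
{'k1': [8, 9], 'k2': [5, 4, 333], 'k3': [20, 19]}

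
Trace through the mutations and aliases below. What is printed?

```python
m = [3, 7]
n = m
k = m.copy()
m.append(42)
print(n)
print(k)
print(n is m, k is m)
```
[3, 7, 42]
[3, 7]
True False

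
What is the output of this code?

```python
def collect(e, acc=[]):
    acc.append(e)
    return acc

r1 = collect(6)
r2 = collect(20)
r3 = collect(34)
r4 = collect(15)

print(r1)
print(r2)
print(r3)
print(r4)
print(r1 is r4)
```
[6, 20, 34, 15]
[6, 20, 34, 15]
[6, 20, 34, 15]
[6, 20, 34, 15]
True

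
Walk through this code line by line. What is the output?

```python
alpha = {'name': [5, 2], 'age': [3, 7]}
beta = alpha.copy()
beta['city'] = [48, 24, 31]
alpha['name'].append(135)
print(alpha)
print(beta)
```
{'name': [5, 2, 135], 'age': [3, 7]}
{'name': [5, 2, 135], 'age': [3, 7], 'city': [48, 24, 31]}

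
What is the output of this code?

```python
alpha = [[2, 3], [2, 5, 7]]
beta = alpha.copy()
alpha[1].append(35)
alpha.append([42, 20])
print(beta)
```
[[2, 3], [2, 5, 7, 35]]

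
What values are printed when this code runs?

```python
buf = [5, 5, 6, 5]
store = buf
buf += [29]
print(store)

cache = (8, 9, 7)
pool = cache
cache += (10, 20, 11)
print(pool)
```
[5, 5, 6, 5, 29]
(8, 9, 7)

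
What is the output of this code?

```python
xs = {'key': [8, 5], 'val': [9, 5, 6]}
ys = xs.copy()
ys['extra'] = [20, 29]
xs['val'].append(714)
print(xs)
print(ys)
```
{'key': [8, 5], 'val': [9, 5, 6, 714]}
{'key': [8, 5], 'val': [9, 5, 6, 714], 'extra': [20, 29]}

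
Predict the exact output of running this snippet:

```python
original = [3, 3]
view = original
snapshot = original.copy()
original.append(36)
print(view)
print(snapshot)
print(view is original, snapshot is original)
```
[3, 3, 36]
[3, 3]
True False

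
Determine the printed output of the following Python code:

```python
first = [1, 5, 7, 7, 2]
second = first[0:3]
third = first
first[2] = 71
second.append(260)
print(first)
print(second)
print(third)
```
[1, 5, 71, 7, 2]
[1, 5, 7, 260]
[1, 5, 71, 7, 2]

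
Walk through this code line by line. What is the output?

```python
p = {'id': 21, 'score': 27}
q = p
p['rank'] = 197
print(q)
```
{'id': 21, 'score': 27, 'rank': 197}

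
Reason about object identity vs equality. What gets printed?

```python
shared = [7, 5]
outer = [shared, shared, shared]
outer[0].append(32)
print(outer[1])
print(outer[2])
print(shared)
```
[7, 5, 32]
[7, 5, 32]
[7, 5, 32]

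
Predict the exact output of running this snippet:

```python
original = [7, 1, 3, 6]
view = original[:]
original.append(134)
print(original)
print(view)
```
[7, 1, 3, 6, 134]
[7, 1, 3, 6]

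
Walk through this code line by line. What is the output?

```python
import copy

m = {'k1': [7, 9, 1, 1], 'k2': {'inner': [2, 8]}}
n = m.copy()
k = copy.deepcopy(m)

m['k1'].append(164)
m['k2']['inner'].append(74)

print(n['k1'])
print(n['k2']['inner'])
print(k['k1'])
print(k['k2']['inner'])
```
[7, 9, 1, 1, 164]
[2, 8, 74]
[7, 9, 1, 1]
[2, 8]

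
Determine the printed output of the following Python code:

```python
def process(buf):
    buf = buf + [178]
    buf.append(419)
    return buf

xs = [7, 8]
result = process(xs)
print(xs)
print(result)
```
[7, 8]
[7, 8, 178, 419]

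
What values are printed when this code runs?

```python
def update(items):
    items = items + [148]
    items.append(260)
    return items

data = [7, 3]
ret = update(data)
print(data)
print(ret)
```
[7, 3]
[7, 3, 148, 260]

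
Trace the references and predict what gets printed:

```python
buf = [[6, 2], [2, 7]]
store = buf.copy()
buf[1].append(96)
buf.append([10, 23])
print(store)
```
[[6, 2], [2, 7, 96]]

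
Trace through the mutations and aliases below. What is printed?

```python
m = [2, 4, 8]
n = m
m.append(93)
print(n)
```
[2, 4, 8, 93]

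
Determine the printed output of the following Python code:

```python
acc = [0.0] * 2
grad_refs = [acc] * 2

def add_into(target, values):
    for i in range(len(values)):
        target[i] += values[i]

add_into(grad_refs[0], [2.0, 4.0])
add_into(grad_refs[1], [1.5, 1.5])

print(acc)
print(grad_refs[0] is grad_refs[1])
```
[3.5, 5.5]
True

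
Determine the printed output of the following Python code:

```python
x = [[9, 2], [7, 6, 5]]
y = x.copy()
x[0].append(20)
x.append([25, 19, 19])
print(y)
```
[[9, 2, 20], [7, 6, 5]]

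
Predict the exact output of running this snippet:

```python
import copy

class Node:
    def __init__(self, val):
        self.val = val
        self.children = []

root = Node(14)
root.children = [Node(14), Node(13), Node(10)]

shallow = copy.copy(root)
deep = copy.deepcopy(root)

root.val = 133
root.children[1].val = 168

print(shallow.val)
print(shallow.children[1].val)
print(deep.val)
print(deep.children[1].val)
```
14
168
14
13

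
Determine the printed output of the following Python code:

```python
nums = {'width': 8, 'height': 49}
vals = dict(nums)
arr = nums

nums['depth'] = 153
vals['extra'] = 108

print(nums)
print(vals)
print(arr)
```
{'width': 8, 'height': 49, 'depth': 153}
{'width': 8, 'height': 49, 'extra': 108}
{'width': 8, 'height': 49, 'depth': 153}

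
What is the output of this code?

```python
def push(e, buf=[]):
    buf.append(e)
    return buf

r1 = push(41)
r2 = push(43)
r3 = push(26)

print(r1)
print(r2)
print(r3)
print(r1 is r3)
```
[41, 43, 26]
[41, 43, 26]
[41, 43, 26]
True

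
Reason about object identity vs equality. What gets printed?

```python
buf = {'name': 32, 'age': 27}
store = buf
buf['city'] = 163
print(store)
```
{'name': 32, 'age': 27, 'city': 163}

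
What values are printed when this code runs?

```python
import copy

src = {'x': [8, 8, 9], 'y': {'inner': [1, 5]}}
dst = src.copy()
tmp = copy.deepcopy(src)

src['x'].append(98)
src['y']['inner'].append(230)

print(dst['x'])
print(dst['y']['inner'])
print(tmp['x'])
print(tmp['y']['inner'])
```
[8, 8, 9, 98]
[1, 5, 230]
[8, 8, 9]
[1, 5]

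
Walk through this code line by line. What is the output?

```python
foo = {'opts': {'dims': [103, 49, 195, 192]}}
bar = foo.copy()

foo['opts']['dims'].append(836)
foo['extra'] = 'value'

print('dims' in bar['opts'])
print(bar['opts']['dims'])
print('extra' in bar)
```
True
[103, 49, 195, 192, 836]
False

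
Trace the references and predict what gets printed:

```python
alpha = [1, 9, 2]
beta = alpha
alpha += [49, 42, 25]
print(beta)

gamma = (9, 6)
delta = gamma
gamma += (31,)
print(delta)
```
[1, 9, 2, 49, 42, 25]
(9, 6)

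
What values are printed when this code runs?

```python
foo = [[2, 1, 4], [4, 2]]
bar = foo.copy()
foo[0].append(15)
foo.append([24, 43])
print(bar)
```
[[2, 1, 4, 15], [4, 2]]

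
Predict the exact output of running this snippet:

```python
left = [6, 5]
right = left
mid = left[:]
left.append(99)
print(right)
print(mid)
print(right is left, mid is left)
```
[6, 5, 99]
[6, 5]
True False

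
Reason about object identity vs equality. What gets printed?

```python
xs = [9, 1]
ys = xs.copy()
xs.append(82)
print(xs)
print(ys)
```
[9, 1, 82]
[9, 1]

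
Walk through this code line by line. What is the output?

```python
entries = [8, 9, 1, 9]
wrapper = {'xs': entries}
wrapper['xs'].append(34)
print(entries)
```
[8, 9, 1, 9, 34]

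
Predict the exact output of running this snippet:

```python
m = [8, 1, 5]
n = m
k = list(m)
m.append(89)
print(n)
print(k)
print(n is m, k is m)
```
[8, 1, 5, 89]
[8, 1, 5]
True False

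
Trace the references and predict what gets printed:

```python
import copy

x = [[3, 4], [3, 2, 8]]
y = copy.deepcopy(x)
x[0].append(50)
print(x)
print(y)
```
[[3, 4, 50], [3, 2, 8]]
[[3, 4], [3, 2, 8]]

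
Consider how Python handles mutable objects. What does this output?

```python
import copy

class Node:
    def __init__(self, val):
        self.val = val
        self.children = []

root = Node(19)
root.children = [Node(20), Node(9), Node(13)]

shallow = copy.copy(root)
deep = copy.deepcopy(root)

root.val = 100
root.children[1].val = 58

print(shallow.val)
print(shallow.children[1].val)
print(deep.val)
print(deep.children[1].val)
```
19
58
19
9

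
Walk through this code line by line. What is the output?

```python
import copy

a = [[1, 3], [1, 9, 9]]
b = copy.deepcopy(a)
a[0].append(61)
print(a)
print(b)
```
[[1, 3, 61], [1, 9, 9]]
[[1, 3], [1, 9, 9]]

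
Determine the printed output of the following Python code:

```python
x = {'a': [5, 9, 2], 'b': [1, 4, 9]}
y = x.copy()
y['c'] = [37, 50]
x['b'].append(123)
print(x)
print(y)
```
{'a': [5, 9, 2], 'b': [1, 4, 9, 123]}
{'a': [5, 9, 2], 'b': [1, 4, 9, 123], 'c': [37, 50]}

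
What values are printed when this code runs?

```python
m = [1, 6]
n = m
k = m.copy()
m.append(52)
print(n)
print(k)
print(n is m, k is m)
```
[1, 6, 52]
[1, 6]
True False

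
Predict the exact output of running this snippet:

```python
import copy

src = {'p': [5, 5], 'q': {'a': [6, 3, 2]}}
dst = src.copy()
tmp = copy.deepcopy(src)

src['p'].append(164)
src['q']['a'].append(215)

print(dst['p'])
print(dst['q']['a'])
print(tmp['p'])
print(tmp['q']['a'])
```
[5, 5, 164]
[6, 3, 2, 215]
[5, 5]
[6, 3, 2]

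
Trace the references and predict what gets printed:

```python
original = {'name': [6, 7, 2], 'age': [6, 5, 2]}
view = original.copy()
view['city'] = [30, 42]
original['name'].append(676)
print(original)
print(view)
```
{'name': [6, 7, 2, 676], 'age': [6, 5, 2]}
{'name': [6, 7, 2, 676], 'age': [6, 5, 2], 'city': [30, 42]}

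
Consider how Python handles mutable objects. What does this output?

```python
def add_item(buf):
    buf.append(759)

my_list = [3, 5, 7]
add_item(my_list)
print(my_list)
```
[3, 5, 7, 759]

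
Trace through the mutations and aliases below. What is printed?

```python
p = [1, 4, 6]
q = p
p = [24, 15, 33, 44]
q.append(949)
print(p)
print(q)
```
[24, 15, 33, 44]
[1, 4, 6, 949]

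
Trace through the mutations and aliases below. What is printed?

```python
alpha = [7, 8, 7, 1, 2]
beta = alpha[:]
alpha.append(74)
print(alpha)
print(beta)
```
[7, 8, 7, 1, 2, 74]
[7, 8, 7, 1, 2]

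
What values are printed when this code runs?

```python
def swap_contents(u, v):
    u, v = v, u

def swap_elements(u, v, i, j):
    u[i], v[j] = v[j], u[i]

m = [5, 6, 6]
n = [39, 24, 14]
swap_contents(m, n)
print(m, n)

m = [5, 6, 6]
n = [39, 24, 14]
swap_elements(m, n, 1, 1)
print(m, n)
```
[5, 6, 6] [39, 24, 14]
[5, 24, 6] [39, 6, 14]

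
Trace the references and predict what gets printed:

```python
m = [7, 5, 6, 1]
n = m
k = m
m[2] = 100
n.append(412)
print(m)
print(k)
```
[7, 5, 100, 1, 412]
[7, 5, 100, 1, 412]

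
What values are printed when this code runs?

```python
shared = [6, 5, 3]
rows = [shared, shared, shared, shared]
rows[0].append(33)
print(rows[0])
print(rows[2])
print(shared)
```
[6, 5, 3, 33]
[6, 5, 3, 33]
[6, 5, 3, 33]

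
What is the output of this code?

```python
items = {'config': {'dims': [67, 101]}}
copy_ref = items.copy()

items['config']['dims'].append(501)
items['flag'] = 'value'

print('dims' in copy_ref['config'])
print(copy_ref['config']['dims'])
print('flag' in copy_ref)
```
True
[67, 101, 501]
False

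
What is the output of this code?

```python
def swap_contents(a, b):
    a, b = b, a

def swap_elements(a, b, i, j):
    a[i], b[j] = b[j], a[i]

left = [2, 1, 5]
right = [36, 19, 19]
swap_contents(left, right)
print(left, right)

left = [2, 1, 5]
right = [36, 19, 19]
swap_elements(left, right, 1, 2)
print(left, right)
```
[2, 1, 5] [36, 19, 19]
[2, 19, 5] [36, 19, 1]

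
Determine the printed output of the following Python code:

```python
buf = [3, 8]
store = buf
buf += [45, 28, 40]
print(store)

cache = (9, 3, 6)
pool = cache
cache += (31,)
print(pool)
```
[3, 8, 45, 28, 40]
(9, 3, 6)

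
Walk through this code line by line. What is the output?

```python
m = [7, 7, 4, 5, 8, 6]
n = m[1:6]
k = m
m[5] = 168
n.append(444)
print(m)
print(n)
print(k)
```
[7, 7, 4, 5, 8, 168]
[7, 4, 5, 8, 6, 444]
[7, 7, 4, 5, 8, 168]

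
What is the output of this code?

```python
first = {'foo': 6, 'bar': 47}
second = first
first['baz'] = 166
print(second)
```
{'foo': 6, 'bar': 47, 'baz': 166}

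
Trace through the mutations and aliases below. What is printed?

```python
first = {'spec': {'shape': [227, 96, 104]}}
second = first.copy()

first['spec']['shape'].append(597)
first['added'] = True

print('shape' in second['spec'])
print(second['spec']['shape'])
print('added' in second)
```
True
[227, 96, 104, 597]
False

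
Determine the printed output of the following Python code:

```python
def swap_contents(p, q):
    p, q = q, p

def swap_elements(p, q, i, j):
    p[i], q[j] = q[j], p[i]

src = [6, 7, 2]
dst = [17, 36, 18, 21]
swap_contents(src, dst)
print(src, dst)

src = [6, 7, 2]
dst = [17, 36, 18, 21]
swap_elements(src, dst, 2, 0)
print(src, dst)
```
[6, 7, 2] [17, 36, 18, 21]
[6, 7, 17] [2, 36, 18, 21]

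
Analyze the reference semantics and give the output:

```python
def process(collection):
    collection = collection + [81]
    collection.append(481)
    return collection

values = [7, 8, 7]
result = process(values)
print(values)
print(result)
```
[7, 8, 7]
[7, 8, 7, 81, 481]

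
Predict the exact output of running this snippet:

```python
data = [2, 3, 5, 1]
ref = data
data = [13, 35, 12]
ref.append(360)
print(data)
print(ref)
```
[13, 35, 12]
[2, 3, 5, 1, 360]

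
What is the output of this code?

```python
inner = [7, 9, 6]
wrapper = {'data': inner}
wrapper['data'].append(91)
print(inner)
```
[7, 9, 6, 91]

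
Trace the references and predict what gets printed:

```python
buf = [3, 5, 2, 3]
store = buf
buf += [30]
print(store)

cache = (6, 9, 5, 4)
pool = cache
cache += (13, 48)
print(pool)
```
[3, 5, 2, 3, 30]
(6, 9, 5, 4)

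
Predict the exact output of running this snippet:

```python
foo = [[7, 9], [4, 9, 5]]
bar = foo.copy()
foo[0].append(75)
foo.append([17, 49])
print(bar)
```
[[7, 9, 75], [4, 9, 5]]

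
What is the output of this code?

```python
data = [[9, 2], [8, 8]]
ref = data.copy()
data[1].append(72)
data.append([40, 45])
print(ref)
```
[[9, 2], [8, 8, 72]]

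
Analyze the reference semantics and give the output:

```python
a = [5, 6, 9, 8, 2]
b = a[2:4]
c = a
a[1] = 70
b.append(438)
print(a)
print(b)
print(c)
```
[5, 70, 9, 8, 2]
[9, 8, 438]
[5, 70, 9, 8, 2]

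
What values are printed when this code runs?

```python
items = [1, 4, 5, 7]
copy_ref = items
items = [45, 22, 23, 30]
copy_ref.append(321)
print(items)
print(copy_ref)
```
[45, 22, 23, 30]
[1, 4, 5, 7, 321]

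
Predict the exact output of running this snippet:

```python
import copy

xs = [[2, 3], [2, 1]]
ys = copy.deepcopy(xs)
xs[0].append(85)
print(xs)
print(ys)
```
[[2, 3, 85], [2, 1]]
[[2, 3], [2, 1]]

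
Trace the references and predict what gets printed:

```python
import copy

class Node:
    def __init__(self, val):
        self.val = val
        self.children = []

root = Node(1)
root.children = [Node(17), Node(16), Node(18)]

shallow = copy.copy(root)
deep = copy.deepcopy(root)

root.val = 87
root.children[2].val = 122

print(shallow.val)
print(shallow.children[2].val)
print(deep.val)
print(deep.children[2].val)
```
1
122
1
18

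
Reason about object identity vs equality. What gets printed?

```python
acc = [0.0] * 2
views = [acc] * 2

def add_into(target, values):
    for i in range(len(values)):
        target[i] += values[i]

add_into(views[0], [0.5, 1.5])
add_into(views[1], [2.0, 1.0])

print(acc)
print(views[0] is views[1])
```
[2.5, 2.5]
True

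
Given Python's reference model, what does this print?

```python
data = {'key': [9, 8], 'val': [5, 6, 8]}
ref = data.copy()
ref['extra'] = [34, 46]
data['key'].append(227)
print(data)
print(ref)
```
{'key': [9, 8, 227], 'val': [5, 6, 8]}
{'key': [9, 8, 227], 'val': [5, 6, 8], 'extra': [34, 46]}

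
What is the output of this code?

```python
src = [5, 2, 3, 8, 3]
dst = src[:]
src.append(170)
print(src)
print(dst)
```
[5, 2, 3, 8, 3, 170]
[5, 2, 3, 8, 3]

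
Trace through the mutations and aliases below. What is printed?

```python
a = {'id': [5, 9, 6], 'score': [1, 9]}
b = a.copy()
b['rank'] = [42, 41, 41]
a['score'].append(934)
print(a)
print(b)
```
{'id': [5, 9, 6], 'score': [1, 9, 934]}
{'id': [5, 9, 6], 'score': [1, 9, 934], 'rank': [42, 41, 41]}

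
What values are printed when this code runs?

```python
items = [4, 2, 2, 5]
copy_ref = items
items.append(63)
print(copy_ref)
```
[4, 2, 2, 5, 63]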